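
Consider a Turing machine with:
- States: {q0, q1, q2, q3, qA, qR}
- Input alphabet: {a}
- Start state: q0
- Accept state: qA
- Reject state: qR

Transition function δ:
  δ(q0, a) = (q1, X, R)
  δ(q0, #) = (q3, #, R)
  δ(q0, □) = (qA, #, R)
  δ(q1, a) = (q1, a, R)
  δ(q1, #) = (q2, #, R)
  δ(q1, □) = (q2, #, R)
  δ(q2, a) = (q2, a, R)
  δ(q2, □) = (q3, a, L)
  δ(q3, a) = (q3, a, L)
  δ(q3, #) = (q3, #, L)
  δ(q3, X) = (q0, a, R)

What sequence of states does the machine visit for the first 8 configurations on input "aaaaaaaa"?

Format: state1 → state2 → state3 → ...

Execution trace:
Initial: [q0]aaaaaaaa
Step 1: δ(q0, a) = (q1, X, R) → X[q1]aaaaaaa
Step 2: δ(q1, a) = (q1, a, R) → Xa[q1]aaaaaa
Step 3: δ(q1, a) = (q1, a, R) → Xaa[q1]aaaaa
Step 4: δ(q1, a) = (q1, a, R) → Xaaa[q1]aaaa
Step 5: δ(q1, a) = (q1, a, R) → Xaaaa[q1]aaa
Step 6: δ(q1, a) = (q1, a, R) → Xaaaaa[q1]aa
Step 7: δ(q1, a) = (q1, a, R) → Xaaaaaa[q1]a

State sequence: q0 → q1 → q1 → q1 → q1 → q1 → q1 → q1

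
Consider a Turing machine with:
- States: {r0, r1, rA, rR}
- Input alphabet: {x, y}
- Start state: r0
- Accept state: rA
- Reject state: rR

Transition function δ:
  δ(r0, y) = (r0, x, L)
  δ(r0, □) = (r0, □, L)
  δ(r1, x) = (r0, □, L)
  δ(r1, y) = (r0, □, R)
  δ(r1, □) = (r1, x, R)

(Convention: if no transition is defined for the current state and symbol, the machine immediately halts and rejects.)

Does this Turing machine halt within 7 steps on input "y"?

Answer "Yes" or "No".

Execution trace:
Initial: [r0]y
Step 1: δ(r0, y) = (r0, x, L) → [r0]□x
Step 2: δ(r0, □) = (r0, □, L) → [r0]□□x
Step 3: δ(r0, □) = (r0, □, L) → [r0]□□□x
Step 4: δ(r0, □) = (r0, □, L) → [r0]□□□□x
Step 5: δ(r0, □) = (r0, □, L) → [r0]□□□□□x
Step 6: δ(r0, □) = (r0, □, L) → [r0]□□□□□□x
Step 7: δ(r0, □) = (r0, □, L) → [r0]□□□□□□□x

The machine has not reached a halting state after 7 steps.
The machine did not halt within the 7-step bound.

Answer: No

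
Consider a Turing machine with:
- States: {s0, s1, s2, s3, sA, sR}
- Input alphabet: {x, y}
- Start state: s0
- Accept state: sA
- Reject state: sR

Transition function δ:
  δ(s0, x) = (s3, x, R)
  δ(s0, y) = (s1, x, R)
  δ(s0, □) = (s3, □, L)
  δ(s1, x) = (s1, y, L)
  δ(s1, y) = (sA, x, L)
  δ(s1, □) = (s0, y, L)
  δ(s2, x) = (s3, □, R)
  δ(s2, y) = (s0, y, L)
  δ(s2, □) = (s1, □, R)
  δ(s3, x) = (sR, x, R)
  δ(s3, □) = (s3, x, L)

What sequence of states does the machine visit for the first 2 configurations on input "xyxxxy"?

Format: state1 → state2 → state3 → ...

Execution trace:
Initial: [s0]xyxxxy
Step 1: δ(s0, x) = (s3, x, R) → x[s3]yxxxy

No transition is defined for δ(s3, y). By convention the machine halts and rejects.

State sequence: s0 → s3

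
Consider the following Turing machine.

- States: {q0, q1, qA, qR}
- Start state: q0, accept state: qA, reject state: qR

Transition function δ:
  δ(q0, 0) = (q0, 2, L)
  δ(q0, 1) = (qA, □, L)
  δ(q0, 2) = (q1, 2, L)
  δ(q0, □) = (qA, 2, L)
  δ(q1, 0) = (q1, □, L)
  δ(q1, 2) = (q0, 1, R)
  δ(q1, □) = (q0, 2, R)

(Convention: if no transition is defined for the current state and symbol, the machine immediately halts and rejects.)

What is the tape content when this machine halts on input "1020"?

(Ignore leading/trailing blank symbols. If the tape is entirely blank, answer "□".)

Execution trace:
Initial: [q0]1020
Step 1: δ(q0, 1) = (qA, □, L) → [qA]□□020

The machine reaches the accept state qA and halts.

Final tape (ignoring leading/trailing blanks): 020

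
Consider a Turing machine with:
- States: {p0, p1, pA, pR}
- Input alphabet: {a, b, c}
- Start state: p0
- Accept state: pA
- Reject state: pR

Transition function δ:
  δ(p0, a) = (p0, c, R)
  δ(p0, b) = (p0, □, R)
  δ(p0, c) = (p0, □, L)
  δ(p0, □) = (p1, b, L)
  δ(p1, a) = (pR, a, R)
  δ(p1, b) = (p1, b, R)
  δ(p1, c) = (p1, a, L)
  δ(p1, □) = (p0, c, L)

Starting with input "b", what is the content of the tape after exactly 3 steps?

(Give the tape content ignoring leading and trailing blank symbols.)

Execution trace:
Initial: [p0]b
Step 1: δ(p0, b) = (p0, □, R) → □[p0]□
Step 2: δ(p0, □) = (p1, b, L) → [p1]□b
Step 3: δ(p1, □) = (p0, c, L) → [p0]□cb

After 3 steps, the tape (ignoring leading/trailing blanks) is: cb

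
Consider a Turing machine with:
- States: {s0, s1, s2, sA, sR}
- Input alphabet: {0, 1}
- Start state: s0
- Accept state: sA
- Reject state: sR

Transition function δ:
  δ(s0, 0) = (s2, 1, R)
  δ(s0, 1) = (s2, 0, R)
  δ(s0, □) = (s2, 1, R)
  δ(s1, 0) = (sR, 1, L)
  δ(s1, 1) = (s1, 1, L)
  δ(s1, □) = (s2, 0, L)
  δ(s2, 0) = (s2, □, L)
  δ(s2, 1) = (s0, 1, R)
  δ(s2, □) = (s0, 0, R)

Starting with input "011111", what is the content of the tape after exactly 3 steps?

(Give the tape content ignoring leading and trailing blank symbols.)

Execution trace:
Initial: [s0]011111
Step 1: δ(s0, 0) = (s2, 1, R) → 1[s2]11111
Step 2: δ(s2, 1) = (s0, 1, R) → 11[s0]1111
Step 3: δ(s0, 1) = (s2, 0, R) → 110[s2]111

After 3 steps, the tape (ignoring leading/trailing blanks) is: 110111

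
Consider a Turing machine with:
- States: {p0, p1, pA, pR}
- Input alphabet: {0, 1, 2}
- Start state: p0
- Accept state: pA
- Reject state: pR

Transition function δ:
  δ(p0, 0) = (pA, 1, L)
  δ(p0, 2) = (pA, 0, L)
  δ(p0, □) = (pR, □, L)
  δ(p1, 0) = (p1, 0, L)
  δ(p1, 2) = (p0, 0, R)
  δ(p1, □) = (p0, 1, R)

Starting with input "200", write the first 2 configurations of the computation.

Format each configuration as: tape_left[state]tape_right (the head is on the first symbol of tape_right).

Transitions applied:
Step 1: δ(p0, 2) = (pA, 0, L)

The first 2 configurations are:
[p0]200 ⊢ [pA]□000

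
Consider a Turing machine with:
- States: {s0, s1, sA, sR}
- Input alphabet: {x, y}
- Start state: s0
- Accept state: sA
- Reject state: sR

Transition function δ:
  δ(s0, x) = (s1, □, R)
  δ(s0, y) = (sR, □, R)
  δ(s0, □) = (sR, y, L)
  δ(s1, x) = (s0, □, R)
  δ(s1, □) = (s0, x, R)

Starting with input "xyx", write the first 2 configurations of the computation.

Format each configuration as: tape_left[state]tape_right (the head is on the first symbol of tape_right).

Transitions applied:
Step 1: δ(s0, x) = (s1, □, R)

The first 2 configurations are:
[s0]xyx ⊢ □[s1]yx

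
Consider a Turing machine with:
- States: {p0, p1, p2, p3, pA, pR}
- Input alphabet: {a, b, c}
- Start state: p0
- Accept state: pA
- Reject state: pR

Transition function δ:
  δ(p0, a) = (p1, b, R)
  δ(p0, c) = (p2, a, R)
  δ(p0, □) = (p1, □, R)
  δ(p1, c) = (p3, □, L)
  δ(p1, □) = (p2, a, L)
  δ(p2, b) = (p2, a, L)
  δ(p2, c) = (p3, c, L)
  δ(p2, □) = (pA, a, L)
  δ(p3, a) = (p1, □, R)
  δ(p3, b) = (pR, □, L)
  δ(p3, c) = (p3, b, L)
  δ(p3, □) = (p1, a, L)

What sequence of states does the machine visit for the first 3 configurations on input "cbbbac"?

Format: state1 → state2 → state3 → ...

Execution trace:
Initial: [p0]cbbbac
Step 1: δ(p0, c) = (p2, a, R) → a[p2]bbbac
Step 2: δ(p2, b) = (p2, a, L) → [p2]aabbac

No transition is defined for δ(p2, a). By convention the machine halts and rejects.

State sequence: p0 → p2 → p2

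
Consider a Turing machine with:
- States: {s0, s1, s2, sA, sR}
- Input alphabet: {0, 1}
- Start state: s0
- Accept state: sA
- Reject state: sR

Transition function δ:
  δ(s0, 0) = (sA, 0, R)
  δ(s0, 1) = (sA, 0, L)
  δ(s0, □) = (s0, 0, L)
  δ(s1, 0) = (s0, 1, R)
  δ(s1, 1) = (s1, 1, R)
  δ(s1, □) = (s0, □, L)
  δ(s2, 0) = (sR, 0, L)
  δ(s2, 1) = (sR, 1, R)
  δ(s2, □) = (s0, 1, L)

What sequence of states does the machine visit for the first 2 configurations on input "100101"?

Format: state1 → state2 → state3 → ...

Execution trace:
Initial: [s0]100101
Step 1: δ(s0, 1) = (sA, 0, L) → [sA]□000101

The machine reaches the accept state sA and halts.

State sequence: s0 → sA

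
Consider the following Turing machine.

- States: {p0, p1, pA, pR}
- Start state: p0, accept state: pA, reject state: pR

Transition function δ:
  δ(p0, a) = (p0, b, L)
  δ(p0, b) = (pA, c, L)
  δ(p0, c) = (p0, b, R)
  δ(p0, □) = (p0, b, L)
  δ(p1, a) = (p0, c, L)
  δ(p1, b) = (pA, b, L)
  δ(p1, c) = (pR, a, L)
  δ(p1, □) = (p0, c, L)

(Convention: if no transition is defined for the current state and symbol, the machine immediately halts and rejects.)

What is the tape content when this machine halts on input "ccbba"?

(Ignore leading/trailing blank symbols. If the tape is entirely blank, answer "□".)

Execution trace:
Initial: [p0]ccbba
Step 1: δ(p0, c) = (p0, b, R) → b[p0]cbba
Step 2: δ(p0, c) = (p0, b, R) → bb[p0]bba
Step 3: δ(p0, b) = (pA, c, L) → b[pA]bcba

The machine reaches the accept state pA and halts.

Final tape (ignoring leading/trailing blanks): bbcba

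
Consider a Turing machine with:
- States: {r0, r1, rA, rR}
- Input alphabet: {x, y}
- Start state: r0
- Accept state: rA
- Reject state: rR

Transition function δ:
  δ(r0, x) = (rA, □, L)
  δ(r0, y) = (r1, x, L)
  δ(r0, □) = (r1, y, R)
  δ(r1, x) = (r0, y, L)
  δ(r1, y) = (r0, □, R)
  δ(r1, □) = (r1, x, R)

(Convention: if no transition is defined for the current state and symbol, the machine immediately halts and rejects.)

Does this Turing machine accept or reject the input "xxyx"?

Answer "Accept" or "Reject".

Execution trace:
Initial: [r0]xxyx
Step 1: δ(r0, x) = (rA, □, L) → [rA]□□xyx

The machine reaches the accept state rA and halts.

Answer: Accept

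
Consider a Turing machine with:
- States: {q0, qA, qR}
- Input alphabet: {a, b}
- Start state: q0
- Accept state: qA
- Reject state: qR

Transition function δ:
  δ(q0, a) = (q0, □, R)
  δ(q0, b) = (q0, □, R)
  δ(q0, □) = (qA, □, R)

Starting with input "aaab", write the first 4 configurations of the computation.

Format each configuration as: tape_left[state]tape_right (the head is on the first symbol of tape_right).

Transitions applied:
Step 1: δ(q0, a) = (q0, □, R)
Step 2: δ(q0, a) = (q0, □, R)
Step 3: δ(q0, a) = (q0, □, R)

The first 4 configurations are:
[q0]aaab ⊢ □[q0]aab ⊢ □□[q0]ab ⊢ □□□[q0]b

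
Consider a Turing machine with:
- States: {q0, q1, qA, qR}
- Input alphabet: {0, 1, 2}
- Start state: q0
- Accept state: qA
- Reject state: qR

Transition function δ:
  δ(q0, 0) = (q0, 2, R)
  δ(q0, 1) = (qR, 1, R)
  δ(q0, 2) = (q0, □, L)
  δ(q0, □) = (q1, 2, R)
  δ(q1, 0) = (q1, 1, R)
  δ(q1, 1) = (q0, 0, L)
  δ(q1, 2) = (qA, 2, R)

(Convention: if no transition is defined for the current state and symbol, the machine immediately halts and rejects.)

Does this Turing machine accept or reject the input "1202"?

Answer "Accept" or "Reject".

Execution trace:
Initial: [q0]1202
Step 1: δ(q0, 1) = (qR, 1, R) → 1[qR]202

The machine reaches the reject state qR and halts.

Answer: Reject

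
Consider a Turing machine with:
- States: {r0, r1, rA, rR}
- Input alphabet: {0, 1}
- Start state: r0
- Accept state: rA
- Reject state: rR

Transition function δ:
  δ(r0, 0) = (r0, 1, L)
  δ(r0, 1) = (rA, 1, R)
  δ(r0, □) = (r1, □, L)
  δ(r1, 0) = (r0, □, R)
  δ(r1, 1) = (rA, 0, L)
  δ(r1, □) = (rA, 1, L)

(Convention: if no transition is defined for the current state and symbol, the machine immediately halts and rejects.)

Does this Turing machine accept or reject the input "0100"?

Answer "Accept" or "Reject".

Execution trace:
Initial: [r0]0100
Step 1: δ(r0, 0) = (r0, 1, L) → [r0]□1100
Step 2: δ(r0, □) = (r1, □, L) → [r1]□□1100
Step 3: δ(r1, □) = (rA, 1, L) → [rA]□1□1100

The machine reaches the accept state rA and halts.

Answer: Accept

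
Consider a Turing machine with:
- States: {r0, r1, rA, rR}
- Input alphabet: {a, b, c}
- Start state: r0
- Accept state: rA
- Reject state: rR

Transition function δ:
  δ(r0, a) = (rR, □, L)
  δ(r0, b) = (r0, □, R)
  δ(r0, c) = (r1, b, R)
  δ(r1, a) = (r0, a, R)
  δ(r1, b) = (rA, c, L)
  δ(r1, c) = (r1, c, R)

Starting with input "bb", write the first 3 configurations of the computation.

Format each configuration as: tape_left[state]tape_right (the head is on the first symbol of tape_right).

Transitions applied:
Step 1: δ(r0, b) = (r0, □, R)
Step 2: δ(r0, b) = (r0, □, R)

The first 3 configurations are:
[r0]bb ⊢ □[r0]b ⊢ □□[r0]□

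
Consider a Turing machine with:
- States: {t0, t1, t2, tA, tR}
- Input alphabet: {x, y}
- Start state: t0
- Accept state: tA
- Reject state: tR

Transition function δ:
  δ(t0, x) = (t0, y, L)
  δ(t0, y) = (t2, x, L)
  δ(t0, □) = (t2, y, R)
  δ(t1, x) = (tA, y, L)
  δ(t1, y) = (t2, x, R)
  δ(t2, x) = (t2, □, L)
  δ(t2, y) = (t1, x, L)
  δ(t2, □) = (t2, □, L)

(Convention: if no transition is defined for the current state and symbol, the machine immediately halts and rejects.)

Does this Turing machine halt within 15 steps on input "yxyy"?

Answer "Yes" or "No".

Execution trace:
Initial: [t0]yxyy
Step 1: δ(t0, y) = (t2, x, L) → [t2]□xxyy
Step 2: δ(t2, □) = (t2, □, L) → [t2]□□xxyy
Step 3: δ(t2, □) = (t2, □, L) → [t2]□□□xxyy
Step 4: δ(t2, □) = (t2, □, L) → [t2]□□□□xxyy
Step 5: δ(t2, □) = (t2, □, L) → [t2]□□□□□xxyy
Step 6: δ(t2, □) = (t2, □, L) → [t2]□□□□□□xxyy
Step 7: δ(t2, □) = (t2, □, L) → [t2]□□□□□□□xxyy
Step 8: δ(t2, □) = (t2, □, L) → [t2]□□□□□□□□xxyy
Step 9: δ(t2, □) = (t2, □, L) → [t2]□□□□□□□□□xxyy
Step 10: δ(t2, □) = (t2, □, L) → [t2]□□□□□□□□□□xxyy
Step 11: δ(t2, □) = (t2, □, L) → [t2]□□□□□□□□□□□xxyy
Step 12: δ(t2, □) = (t2, □, L) → [t2]□□□□□□□□□□□□xxyy
Step 13: δ(t2, □) = (t2, □, L) → [t2]□□□□□□□□□□□□□xxyy
Step 14: δ(t2, □) = (t2, □, L) → [t2]□□□□□□□□□□□□□□xxyy
Step 15: δ(t2, □) = (t2, □, L) → [t2]□□□□□□□□□□□□□□□xxyy

The machine has not reached a halting state after 15 steps.
The machine did not halt within the 15-step bound.

Answer: No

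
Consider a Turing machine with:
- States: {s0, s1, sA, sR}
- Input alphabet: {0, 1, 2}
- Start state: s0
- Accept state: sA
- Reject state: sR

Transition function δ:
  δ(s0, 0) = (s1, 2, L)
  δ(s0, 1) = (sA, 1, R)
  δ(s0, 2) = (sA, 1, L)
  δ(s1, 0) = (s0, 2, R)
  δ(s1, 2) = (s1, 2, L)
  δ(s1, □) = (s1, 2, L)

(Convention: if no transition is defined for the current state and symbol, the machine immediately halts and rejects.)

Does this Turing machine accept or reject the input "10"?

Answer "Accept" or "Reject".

Execution trace:
Initial: [s0]10
Step 1: δ(s0, 1) = (sA, 1, R) → 1[sA]0

The machine reaches the accept state sA and halts.

Answer: Accept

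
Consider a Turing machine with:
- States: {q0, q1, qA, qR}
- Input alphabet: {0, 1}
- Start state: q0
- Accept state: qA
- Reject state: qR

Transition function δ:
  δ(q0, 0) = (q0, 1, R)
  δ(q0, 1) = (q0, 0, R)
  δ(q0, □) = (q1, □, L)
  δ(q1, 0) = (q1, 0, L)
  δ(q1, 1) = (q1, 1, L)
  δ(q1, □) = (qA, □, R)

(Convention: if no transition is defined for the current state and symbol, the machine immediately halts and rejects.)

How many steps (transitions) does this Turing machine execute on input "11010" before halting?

Execution trace:
Initial: [q0]11010
Step 1: δ(q0, 1) = (q0, 0, R) → 0[q0]1010
Step 2: δ(q0, 1) = (q0, 0, R) → 00[q0]010
Step 3: δ(q0, 0) = (q0, 1, R) → 001[q0]10
Step 4: δ(q0, 1) = (q0, 0, R) → 0010[q0]0
Step 5: δ(q0, 0) = (q0, 1, R) → 00101[q0]□
Step 6: δ(q0, □) = (q1, □, L) → 0010[q1]1□
Step 7: δ(q1, 1) = (q1, 1, L) → 001[q1]01□
Step 8: δ(q1, 0) = (q1, 0, L) → 00[q1]101□
Step 9: δ(q1, 1) = (q1, 1, L) → 0[q1]0101□
Step 10: δ(q1, 0) = (q1, 0, L) → [q1]00101□
Step 11: δ(q1, 0) = (q1, 0, L) → [q1]□00101□
Step 12: δ(q1, □) = (qA, □, R) → □[qA]00101□

The machine reaches the accept state qA and halts.

The machine executed 12 steps before halting.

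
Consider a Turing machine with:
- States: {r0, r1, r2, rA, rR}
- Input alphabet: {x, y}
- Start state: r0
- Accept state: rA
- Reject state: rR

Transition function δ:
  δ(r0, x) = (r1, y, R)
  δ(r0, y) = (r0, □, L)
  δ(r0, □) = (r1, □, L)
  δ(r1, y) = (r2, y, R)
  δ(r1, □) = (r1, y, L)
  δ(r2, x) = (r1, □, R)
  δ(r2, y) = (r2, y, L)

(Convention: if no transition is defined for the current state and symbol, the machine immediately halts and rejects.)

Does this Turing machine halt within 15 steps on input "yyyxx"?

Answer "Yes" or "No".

Execution trace:
Initial: [r0]yyyxx
Step 1: δ(r0, y) = (r0, □, L) → [r0]□□yyxx
Step 2: δ(r0, □) = (r1, □, L) → [r1]□□□yyxx
Step 3: δ(r1, □) = (r1, y, L) → [r1]□y□□yyxx
Step 4: δ(r1, □) = (r1, y, L) → [r1]□yy□□yyxx
Step 5: δ(r1, □) = (r1, y, L) → [r1]□yyy□□yyxx
Step 6: δ(r1, □) = (r1, y, L) → [r1]□yyyy□□yyxx
Step 7: δ(r1, □) = (r1, y, L) → [r1]□yyyyy□□yyxx
Step 8: δ(r1, □) = (r1, y, L) → [r1]□yyyyyy□□yyxx
Step 9: δ(r1, □) = (r1, y, L) → [r1]□yyyyyyy□□yyxx
Step 10: δ(r1, □) = (r1, y, L) → [r1]□yyyyyyyy□□yyxx
Step 11: δ(r1, □) = (r1, y, L) → [r1]□yyyyyyyyy□□yyxx
Step 12: δ(r1, □) = (r1, y, L) → [r1]□yyyyyyyyyy□□yyxx
Step 13: δ(r1, □) = (r1, y, L) → [r1]□yyyyyyyyyyy□□yyxx
Step 14: δ(r1, □) = (r1, y, L) → [r1]□yyyyyyyyyyyy□□yyxx
Step 15: δ(r1, □) = (r1, y, L) → [r1]□yyyyyyyyyyyyy□□yyxx

The machine has not reached a halting state after 15 steps.
The machine did not halt within the 15-step bound.

Answer: No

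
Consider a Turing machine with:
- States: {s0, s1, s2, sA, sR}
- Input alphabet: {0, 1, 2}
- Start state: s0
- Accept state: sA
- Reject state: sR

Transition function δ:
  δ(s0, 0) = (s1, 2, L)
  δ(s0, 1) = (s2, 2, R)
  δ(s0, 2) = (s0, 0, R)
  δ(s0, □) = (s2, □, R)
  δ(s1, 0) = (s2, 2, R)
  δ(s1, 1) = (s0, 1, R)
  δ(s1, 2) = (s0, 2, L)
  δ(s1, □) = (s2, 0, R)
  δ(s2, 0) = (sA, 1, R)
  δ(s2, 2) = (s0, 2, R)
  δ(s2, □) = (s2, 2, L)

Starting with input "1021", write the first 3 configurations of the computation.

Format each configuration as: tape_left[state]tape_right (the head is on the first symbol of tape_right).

Transitions applied:
Step 1: δ(s0, 1) = (s2, 2, R)
Step 2: δ(s2, 0) = (sA, 1, R)

The first 3 configurations are:
[s0]1021 ⊢ 2[s2]021 ⊢ 21[sA]21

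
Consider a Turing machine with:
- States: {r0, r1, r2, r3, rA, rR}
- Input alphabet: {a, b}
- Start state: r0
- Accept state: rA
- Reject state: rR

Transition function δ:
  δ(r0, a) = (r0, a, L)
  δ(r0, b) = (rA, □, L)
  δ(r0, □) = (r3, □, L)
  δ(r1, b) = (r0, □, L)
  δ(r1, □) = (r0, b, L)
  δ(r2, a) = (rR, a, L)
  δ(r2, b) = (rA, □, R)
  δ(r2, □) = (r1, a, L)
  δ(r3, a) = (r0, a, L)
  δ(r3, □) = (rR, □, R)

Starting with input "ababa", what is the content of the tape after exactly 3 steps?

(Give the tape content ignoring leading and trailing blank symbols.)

Execution trace:
Initial: [r0]ababa
Step 1: δ(r0, a) = (r0, a, L) → [r0]□ababa
Step 2: δ(r0, □) = (r3, □, L) → [r3]□□ababa
Step 3: δ(r3, □) = (rR, □, R) → □[rR]□ababa

The machine reaches the reject state rR and halts.

After 3 steps, the tape (ignoring leading/trailing blanks) is: ababa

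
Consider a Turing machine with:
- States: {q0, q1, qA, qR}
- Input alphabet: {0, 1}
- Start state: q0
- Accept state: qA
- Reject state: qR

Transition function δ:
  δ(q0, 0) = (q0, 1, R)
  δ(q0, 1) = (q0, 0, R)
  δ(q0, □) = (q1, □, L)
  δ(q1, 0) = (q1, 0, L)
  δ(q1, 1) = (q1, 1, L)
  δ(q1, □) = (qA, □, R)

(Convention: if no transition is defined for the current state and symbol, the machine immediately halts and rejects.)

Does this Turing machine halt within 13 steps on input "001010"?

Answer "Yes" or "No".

Execution trace:
Initial: [q0]001010
Step 1: δ(q0, 0) = (q0, 1, R) → 1[q0]01010
Step 2: δ(q0, 0) = (q0, 1, R) → 11[q0]1010
Step 3: δ(q0, 1) = (q0, 0, R) → 110[q0]010
Step 4: δ(q0, 0) = (q0, 1, R) → 1101[q0]10
Step 5: δ(q0, 1) = (q0, 0, R) → 11010[q0]0
Step 6: δ(q0, 0) = (q0, 1, R) → 110101[q0]□
Step 7: δ(q0, □) = (q1, □, L) → 11010[q1]1□
Step 8: δ(q1, 1) = (q1, 1, L) → 1101[q1]01□
Step 9: δ(q1, 0) = (q1, 0, L) → 110[q1]101□
Step 10: δ(q1, 1) = (q1, 1, L) → 11[q1]0101□
Step 11: δ(q1, 0) = (q1, 0, L) → 1[q1]10101□
Step 12: δ(q1, 1) = (q1, 1, L) → [q1]110101□
Step 13: δ(q1, 1) = (q1, 1, L) → [q1]□110101□

The machine has not reached a halting state after 13 steps.
The machine did not halt within the 13-step bound.

Answer: No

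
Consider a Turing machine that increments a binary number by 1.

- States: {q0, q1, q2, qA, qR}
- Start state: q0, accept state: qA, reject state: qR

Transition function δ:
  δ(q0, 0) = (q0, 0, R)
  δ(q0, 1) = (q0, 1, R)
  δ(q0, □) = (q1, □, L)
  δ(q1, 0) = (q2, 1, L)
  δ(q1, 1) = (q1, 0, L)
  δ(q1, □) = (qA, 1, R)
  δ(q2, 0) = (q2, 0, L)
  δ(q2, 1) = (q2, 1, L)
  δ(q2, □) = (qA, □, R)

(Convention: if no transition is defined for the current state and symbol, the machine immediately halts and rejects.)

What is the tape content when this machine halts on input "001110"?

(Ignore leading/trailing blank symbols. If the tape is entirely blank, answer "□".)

Execution trace:
Initial: [q0]001110
Step 1: δ(q0, 0) = (q0, 0, R) → 0[q0]01110
Step 2: δ(q0, 0) = (q0, 0, R) → 00[q0]1110
Step 3: δ(q0, 1) = (q0, 1, R) → 001[q0]110
Step 4: δ(q0, 1) = (q0, 1, R) → 0011[q0]10
Step 5: δ(q0, 1) = (q0, 1, R) → 00111[q0]0
Step 6: δ(q0, 0) = (q0, 0, R) → 001110[q0]□
Step 7: δ(q0, □) = (q1, □, L) → 00111[q1]0□
Step 8: δ(q1, 0) = (q2, 1, L) → 0011[q2]11□
Step 9: δ(q2, 1) = (q2, 1, L) → 001[q2]111□
Step 10: δ(q2, 1) = (q2, 1, L) → 00[q2]1111□
Step 11: δ(q2, 1) = (q2, 1, L) → 0[q2]01111□
Step 12: δ(q2, 0) = (q2, 0, L) → [q2]001111□
Step 13: δ(q2, 0) = (q2, 0, L) → [q2]□001111□
Step 14: δ(q2, □) = (qA, □, R) → □[qA]001111□

The machine reaches the accept state qA and halts.

Final tape (ignoring leading/trailing blanks): 001111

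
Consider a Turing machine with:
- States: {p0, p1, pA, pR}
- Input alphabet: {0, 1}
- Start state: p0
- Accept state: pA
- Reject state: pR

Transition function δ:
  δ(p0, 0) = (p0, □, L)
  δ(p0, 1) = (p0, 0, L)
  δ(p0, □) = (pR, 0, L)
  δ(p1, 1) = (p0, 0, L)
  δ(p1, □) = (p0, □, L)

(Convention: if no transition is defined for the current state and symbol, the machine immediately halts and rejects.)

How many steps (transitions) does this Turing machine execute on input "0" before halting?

Execution trace:
Initial: [p0]0
Step 1: δ(p0, 0) = (p0, □, L) → [p0]□□
Step 2: δ(p0, □) = (pR, 0, L) → [pR]□0□

The machine reaches the reject state pR and halts.

The machine executed 2 steps before halting.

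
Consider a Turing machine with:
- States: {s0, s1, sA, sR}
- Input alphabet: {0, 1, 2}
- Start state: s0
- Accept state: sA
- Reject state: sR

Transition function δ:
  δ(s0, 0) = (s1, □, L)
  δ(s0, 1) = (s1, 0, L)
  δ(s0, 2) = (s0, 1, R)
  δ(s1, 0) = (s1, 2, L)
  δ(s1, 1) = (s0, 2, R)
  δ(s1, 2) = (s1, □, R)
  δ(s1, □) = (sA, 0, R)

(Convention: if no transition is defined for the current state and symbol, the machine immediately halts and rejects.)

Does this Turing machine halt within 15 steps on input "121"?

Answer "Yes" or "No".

Execution trace:
Initial: [s0]121
Step 1: δ(s0, 1) = (s1, 0, L) → [s1]□021
Step 2: δ(s1, □) = (sA, 0, R) → 0[sA]021

The machine reaches the accept state sA and halts.
The machine halted after 2 steps (within the 15-step bound).

Answer: Yes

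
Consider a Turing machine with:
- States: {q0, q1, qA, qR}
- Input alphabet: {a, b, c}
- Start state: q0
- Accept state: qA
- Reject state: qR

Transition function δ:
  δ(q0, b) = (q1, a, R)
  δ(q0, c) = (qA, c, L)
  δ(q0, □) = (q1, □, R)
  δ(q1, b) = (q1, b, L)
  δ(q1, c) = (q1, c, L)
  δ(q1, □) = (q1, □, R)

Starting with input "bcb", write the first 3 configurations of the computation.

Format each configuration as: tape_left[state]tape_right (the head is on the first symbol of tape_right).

Transitions applied:
Step 1: δ(q0, b) = (q1, a, R)
Step 2: δ(q1, c) = (q1, c, L)

The first 3 configurations are:
[q0]bcb ⊢ a[q1]cb ⊢ [q1]acb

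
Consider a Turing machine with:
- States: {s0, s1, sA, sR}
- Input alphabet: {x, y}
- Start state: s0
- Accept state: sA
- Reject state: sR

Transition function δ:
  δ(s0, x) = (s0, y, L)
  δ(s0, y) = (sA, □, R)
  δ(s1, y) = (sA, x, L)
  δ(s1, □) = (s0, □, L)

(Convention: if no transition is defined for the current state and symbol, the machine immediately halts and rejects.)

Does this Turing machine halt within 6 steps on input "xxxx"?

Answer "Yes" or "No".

Execution trace:
Initial: [s0]xxxx
Step 1: δ(s0, x) = (s0, y, L) → [s0]□yxxx

No transition is defined for δ(s0, □). By convention the machine halts and rejects.
The machine halted after 1 step (within the 6-step bound).

Answer: Yes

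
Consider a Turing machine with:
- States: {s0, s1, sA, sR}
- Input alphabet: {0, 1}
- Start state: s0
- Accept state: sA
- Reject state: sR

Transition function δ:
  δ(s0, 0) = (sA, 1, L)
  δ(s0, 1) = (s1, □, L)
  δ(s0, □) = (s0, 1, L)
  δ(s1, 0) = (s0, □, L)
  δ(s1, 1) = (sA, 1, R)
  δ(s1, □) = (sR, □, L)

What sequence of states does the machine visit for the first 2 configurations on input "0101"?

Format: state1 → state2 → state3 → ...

Execution trace:
Initial: [s0]0101
Step 1: δ(s0, 0) = (sA, 1, L) → [sA]□1101

The machine reaches the accept state sA and halts.

State sequence: s0 → sA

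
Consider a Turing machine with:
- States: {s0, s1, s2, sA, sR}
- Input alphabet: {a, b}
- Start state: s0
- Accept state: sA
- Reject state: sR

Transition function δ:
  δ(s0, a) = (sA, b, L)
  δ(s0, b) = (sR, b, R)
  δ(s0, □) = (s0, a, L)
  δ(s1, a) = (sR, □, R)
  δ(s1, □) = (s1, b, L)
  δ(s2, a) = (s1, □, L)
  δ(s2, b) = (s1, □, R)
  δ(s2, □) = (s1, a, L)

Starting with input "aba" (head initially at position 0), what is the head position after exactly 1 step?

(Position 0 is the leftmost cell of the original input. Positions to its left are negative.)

Execution trace (head position shown):
Step 0: [s0]aba  (head at position 0)
Step 1: move left → [sA]□bba  (head at position -1)

After 1 step, the head is at position -1.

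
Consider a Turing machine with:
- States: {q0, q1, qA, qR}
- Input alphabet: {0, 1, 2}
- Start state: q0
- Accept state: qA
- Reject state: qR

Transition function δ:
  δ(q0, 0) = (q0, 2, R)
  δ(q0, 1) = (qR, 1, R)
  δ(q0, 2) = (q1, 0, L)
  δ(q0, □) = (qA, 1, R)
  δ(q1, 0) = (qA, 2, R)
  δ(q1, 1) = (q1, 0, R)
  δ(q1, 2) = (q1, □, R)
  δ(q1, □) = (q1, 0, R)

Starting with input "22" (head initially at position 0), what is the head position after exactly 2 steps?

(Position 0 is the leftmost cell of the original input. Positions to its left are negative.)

Execution trace (head position shown):
Step 0: [q0]22  (head at position 0)
Step 1: move left → [q1]□02  (head at position -1)
Step 2: move right → 0[q1]02  (head at position 0)

After 2 steps, the head is at position 0.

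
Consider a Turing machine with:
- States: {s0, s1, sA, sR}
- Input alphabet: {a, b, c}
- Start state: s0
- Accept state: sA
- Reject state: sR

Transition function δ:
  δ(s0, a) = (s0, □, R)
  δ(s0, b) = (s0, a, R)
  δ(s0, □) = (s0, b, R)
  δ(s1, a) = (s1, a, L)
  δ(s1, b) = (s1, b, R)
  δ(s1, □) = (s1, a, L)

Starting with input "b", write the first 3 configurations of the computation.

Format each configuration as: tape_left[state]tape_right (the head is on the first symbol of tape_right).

Transitions applied:
Step 1: δ(s0, b) = (s0, a, R)
Step 2: δ(s0, □) = (s0, b, R)

The first 3 configurations are:
[s0]b ⊢ a[s0]□ ⊢ ab[s0]□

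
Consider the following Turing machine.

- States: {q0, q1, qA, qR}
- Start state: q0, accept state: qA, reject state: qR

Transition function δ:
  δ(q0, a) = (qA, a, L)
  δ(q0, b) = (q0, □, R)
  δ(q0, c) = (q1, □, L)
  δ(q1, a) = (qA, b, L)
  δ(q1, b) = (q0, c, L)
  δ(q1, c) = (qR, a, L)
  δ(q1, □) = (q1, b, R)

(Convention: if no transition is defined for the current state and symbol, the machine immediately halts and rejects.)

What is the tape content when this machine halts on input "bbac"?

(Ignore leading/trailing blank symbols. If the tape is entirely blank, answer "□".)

Execution trace:
Initial: [q0]bbac
Step 1: δ(q0, b) = (q0, □, R) → □[q0]bac
Step 2: δ(q0, b) = (q0, □, R) → □□[q0]ac
Step 3: δ(q0, a) = (qA, a, L) → □[qA]□ac

The machine reaches the accept state qA and halts.

Final tape (ignoring leading/trailing blanks): ac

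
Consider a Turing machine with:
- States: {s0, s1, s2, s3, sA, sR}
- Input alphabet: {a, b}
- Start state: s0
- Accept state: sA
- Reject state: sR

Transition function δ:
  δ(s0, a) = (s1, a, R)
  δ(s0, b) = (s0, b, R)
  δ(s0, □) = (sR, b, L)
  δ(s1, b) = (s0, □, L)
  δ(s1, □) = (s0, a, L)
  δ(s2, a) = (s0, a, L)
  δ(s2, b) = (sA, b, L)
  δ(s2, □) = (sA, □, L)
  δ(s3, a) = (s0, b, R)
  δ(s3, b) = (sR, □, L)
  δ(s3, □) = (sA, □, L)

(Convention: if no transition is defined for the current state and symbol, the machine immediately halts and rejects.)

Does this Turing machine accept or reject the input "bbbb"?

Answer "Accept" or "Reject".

Execution trace:
Initial: [s0]bbbb
Step 1: δ(s0, b) = (s0, b, R) → b[s0]bbb
Step 2: δ(s0, b) = (s0, b, R) → bb[s0]bb
Step 3: δ(s0, b) = (s0, b, R) → bbb[s0]b
Step 4: δ(s0, b) = (s0, b, R) → bbbb[s0]□
Step 5: δ(s0, □) = (sR, b, L) → bbb[sR]bb

The machine reaches the reject state sR and halts.

Answer: Reject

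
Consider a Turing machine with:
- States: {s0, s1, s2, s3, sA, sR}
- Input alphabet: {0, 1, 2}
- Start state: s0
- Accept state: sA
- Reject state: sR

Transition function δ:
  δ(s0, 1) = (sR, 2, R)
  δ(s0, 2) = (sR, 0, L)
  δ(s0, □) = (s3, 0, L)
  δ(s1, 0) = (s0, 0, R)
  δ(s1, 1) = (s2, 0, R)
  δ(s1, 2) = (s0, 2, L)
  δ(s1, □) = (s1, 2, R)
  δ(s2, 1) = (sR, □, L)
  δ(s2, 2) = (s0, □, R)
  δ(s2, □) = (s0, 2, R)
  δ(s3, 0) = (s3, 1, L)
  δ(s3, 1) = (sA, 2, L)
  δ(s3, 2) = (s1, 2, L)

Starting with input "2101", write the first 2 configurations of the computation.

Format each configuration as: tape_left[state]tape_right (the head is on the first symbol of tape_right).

Transitions applied:
Step 1: δ(s0, 2) = (sR, 0, L)

The first 2 configurations are:
[s0]2101 ⊢ [sR]□0101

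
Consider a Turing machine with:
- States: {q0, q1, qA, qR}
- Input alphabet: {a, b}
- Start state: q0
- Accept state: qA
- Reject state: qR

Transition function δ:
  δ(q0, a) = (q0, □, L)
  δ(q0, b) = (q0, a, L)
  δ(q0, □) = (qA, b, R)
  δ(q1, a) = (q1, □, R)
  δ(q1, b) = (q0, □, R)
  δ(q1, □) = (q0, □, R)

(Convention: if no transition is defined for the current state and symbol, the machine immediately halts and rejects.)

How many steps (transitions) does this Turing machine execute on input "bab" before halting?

Execution trace:
Initial: [q0]bab
Step 1: δ(q0, b) = (q0, a, L) → [q0]□aab
Step 2: δ(q0, □) = (qA, b, R) → b[qA]aab

The machine reaches the accept state qA and halts.

The machine executed 2 steps before halting.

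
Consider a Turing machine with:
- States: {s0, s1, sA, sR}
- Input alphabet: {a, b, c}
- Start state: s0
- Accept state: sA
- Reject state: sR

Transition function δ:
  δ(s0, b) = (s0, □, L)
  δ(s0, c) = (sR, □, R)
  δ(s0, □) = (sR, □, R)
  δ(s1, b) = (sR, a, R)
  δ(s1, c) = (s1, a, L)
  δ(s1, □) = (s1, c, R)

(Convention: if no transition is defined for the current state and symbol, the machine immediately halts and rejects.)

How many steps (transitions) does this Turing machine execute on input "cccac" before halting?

Execution trace:
Initial: [s0]cccac
Step 1: δ(s0, c) = (sR, □, R) → □[sR]ccac

The machine reaches the reject state sR and halts.

The machine executed 1 step before halting.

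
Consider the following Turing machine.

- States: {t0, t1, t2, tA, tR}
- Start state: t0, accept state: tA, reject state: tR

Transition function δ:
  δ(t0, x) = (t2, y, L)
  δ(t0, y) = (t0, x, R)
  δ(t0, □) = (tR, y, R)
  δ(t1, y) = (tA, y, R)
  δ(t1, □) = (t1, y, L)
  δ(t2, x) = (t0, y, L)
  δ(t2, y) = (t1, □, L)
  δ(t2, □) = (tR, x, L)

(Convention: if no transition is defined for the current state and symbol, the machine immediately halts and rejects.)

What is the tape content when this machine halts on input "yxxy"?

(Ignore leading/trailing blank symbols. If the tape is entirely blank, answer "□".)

Execution trace:
Initial: [t0]yxxy
Step 1: δ(t0, y) = (t0, x, R) → x[t0]xxy
Step 2: δ(t0, x) = (t2, y, L) → [t2]xyxy
Step 3: δ(t2, x) = (t0, y, L) → [t0]□yyxy
Step 4: δ(t0, □) = (tR, y, R) → y[tR]yyxy

The machine reaches the reject state tR and halts.

Final tape (ignoring leading/trailing blanks): yyyxy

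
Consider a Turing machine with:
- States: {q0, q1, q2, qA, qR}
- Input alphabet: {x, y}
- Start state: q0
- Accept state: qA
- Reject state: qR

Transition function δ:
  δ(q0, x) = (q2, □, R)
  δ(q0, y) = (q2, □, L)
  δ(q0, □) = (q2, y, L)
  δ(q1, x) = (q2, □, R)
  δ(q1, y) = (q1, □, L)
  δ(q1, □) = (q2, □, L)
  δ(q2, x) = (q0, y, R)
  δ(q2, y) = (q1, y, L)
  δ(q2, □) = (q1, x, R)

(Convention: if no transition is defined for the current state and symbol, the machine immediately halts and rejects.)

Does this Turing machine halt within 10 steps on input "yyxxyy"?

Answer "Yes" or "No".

Execution trace:
Initial: [q0]yyxxyy
Step 1: δ(q0, y) = (q2, □, L) → [q2]□□yxxyy
Step 2: δ(q2, □) = (q1, x, R) → x[q1]□yxxyy
Step 3: δ(q1, □) = (q2, □, L) → [q2]x□yxxyy
Step 4: δ(q2, x) = (q0, y, R) → y[q0]□yxxyy
Step 5: δ(q0, □) = (q2, y, L) → [q2]yyyxxyy
Step 6: δ(q2, y) = (q1, y, L) → [q1]□yyyxxyy
Step 7: δ(q1, □) = (q2, □, L) → [q2]□□yyyxxyy
Step 8: δ(q2, □) = (q1, x, R) → x[q1]□yyyxxyy
Step 9: δ(q1, □) = (q2, □, L) → [q2]x□yyyxxyy
Step 10: δ(q2, x) = (q0, y, R) → y[q0]□yyyxxyy

The machine has not reached a halting state after 10 steps.
The machine did not halt within the 10-step bound.

Answer: No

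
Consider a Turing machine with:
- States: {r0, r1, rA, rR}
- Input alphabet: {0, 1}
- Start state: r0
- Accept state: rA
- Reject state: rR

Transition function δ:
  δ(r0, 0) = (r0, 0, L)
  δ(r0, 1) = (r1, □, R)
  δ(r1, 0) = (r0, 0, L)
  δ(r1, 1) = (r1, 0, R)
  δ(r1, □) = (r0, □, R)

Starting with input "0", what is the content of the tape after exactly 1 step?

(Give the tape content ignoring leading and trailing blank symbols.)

Execution trace:
Initial: [r0]0
Step 1: δ(r0, 0) = (r0, 0, L) → [r0]□0

No transition is defined for δ(r0, □). By convention the machine halts and rejects.

After 1 step, the tape (ignoring leading/trailing blanks) is: 0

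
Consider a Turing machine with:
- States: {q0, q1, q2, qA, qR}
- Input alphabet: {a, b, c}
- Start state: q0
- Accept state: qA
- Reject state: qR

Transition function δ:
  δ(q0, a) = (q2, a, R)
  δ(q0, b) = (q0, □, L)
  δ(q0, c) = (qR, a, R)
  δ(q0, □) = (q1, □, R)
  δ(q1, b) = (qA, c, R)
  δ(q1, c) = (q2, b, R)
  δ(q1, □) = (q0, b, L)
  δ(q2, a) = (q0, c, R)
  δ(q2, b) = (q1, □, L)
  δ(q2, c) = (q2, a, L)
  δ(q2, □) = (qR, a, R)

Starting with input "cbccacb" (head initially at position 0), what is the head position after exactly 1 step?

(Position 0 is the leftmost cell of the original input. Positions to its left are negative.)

Execution trace (head position shown):
Step 0: [q0]cbccacb  (head at position 0)
Step 1: move right → a[qR]bccacb  (head at position 1)

After 1 step, the head is at position 1.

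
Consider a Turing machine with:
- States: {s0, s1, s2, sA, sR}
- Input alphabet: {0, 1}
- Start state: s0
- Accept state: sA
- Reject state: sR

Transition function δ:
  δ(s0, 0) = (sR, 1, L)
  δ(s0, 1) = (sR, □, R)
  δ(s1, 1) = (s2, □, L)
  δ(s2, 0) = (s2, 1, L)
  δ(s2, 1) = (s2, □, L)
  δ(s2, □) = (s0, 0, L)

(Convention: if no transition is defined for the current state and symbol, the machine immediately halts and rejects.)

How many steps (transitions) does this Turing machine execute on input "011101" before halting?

Execution trace:
Initial: [s0]011101
Step 1: δ(s0, 0) = (sR, 1, L) → [sR]□111101

The machine reaches the reject state sR and halts.

The machine executed 1 step before halting.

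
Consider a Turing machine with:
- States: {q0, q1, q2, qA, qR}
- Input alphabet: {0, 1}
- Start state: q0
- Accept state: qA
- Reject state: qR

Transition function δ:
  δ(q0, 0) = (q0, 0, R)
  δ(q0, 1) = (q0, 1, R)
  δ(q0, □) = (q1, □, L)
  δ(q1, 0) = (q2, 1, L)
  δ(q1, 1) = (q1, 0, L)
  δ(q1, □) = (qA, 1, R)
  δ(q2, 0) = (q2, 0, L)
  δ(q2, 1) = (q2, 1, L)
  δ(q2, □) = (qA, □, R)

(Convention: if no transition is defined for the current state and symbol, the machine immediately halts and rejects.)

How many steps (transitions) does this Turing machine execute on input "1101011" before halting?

Execution trace:
Initial: [q0]1101011
Step 1: δ(q0, 1) = (q0, 1, R) → 1[q0]101011
Step 2: δ(q0, 1) = (q0, 1, R) → 11[q0]01011
Step 3: δ(q0, 0) = (q0, 0, R) → 110[q0]1011
Step 4: δ(q0, 1) = (q0, 1, R) → 1101[q0]011
Step 5: δ(q0, 0) = (q0, 0, R) → 11010[q0]11
Step 6: δ(q0, 1) = (q0, 1, R) → 110101[q0]1
Step 7: δ(q0, 1) = (q0, 1, R) → 1101011[q0]□
Step 8: δ(q0, □) = (q1, □, L) → 110101[q1]1□
Step 9: δ(q1, 1) = (q1, 0, L) → 11010[q1]10□
Step 10: δ(q1, 1) = (q1, 0, L) → 1101[q1]000□
Step 11: δ(q1, 0) = (q2, 1, L) → 110[q2]1100□
Step 12: δ(q2, 1) = (q2, 1, L) → 11[q2]01100□
Step 13: δ(q2, 0) = (q2, 0, L) → 1[q2]101100□
Step 14: δ(q2, 1) = (q2, 1, L) → [q2]1101100□
Step 15: δ(q2, 1) = (q2, 1, L) → [q2]□1101100□
Step 16: δ(q2, □) = (qA, □, R) → □[qA]1101100□

The machine reaches the accept state qA and halts.

The machine executed 16 steps before halting.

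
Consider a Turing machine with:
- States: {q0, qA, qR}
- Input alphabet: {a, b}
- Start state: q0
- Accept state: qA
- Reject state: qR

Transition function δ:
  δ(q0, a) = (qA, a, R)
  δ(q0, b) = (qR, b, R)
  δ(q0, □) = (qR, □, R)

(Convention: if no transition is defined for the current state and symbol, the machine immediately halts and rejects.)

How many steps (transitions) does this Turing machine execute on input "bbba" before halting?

Execution trace:
Initial: [q0]bbba
Step 1: δ(q0, b) = (qR, b, R) → b[qR]bba

The machine reaches the reject state qR and halts.

The machine executed 1 step before halting.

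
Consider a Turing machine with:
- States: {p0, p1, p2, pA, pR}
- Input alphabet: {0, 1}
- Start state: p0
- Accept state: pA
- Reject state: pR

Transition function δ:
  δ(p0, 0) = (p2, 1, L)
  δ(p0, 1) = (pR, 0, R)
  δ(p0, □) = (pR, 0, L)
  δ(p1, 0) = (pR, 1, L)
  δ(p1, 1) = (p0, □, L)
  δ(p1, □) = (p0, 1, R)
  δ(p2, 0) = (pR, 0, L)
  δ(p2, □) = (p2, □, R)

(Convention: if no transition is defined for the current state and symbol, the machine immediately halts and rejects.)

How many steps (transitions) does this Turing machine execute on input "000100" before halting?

Execution trace:
Initial: [p0]000100
Step 1: δ(p0, 0) = (p2, 1, L) → [p2]□100100
Step 2: δ(p2, □) = (p2, □, R) → □[p2]100100

No transition is defined for δ(p2, 1). By convention the machine halts and rejects.

The machine executed 2 steps before halting.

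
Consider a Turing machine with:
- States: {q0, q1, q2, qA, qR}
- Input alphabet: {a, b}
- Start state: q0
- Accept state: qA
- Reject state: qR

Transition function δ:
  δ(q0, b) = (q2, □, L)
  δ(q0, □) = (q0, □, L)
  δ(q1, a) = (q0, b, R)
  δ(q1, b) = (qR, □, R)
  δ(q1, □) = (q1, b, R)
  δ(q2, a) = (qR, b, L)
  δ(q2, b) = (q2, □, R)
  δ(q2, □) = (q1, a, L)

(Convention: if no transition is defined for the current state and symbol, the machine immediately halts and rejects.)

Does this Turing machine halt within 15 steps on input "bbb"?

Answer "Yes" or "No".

Execution trace:
Initial: [q0]bbb
Step 1: δ(q0, b) = (q2, □, L) → [q2]□□bb
Step 2: δ(q2, □) = (q1, a, L) → [q1]□a□bb
Step 3: δ(q1, □) = (q1, b, R) → b[q1]a□bb
Step 4: δ(q1, a) = (q0, b, R) → bb[q0]□bb
Step 5: δ(q0, □) = (q0, □, L) → b[q0]b□bb
Step 6: δ(q0, b) = (q2, □, L) → [q2]b□□bb
Step 7: δ(q2, b) = (q2, □, R) → □[q2]□□bb
Step 8: δ(q2, □) = (q1, a, L) → [q1]□a□bb
Step 9: δ(q1, □) = (q1, b, R) → b[q1]a□bb
Step 10: δ(q1, a) = (q0, b, R) → bb[q0]□bb
Step 11: δ(q0, □) = (q0, □, L) → b[q0]b□bb
Step 12: δ(q0, b) = (q2, □, L) → [q2]b□□bb
Step 13: δ(q2, b) = (q2, □, R) → □[q2]□□bb
Step 14: δ(q2, □) = (q1, a, L) → [q1]□a□bb
Step 15: δ(q1, □) = (q1, b, R) → b[q1]a□bb

The machine has not reached a halting state after 15 steps.
The machine did not halt within the 15-step bound.

Answer: No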